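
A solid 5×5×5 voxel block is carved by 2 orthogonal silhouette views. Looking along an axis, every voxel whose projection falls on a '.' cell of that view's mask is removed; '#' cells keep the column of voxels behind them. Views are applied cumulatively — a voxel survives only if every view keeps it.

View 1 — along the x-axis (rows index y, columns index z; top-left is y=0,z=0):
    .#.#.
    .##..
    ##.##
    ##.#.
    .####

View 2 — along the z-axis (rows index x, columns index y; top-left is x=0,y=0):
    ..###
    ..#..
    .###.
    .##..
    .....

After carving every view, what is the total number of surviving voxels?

full grid |V| = 125
step 1: project along x, AND mask (15/25) → |grid| = 75
step 2: project along z, AND mask (9/25) → |grid| = 30

voxel count = 30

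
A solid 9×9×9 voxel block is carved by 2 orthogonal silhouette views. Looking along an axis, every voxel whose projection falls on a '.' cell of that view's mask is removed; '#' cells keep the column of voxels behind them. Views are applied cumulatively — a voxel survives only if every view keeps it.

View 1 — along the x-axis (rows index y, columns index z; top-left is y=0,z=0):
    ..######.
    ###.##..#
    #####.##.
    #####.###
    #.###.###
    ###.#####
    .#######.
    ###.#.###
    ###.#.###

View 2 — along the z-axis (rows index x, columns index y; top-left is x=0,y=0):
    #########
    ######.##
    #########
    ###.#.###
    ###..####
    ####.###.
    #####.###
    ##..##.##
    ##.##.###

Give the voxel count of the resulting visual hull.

remaining voxels: 470

full grid |V| = 729
V1 x: intersect with YZ mask (63 set) -- 567 left
V2 z: intersect with XY mask (68 set) -- 470 left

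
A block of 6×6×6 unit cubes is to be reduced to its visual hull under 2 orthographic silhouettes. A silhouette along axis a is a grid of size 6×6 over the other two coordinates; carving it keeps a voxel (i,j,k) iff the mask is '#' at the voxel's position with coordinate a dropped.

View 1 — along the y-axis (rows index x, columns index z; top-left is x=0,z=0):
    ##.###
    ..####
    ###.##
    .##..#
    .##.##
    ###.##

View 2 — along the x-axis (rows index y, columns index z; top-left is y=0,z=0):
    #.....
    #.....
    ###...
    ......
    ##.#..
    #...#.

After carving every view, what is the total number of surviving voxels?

before carving: 216 voxels (6×6×6)
step 1: project along y, AND mask (26/36) → |grid| = 156
step 2: project along x, AND mask (10/36) → |grid| = 37

voxel count = 37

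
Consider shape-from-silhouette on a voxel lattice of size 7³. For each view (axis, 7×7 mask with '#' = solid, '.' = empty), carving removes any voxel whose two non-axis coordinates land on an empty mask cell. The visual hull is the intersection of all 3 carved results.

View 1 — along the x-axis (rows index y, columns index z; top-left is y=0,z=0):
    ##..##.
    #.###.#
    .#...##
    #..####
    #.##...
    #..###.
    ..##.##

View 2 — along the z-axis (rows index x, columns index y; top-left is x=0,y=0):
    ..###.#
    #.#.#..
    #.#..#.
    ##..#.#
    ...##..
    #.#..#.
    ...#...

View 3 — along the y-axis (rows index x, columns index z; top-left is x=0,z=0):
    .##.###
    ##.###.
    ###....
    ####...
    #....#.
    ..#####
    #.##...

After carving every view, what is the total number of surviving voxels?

44 voxels

initial block: 7^3 = 343
[1] x-view keeps 28 columns → grid now 196
[2] z-view keeps 20 columns → grid now 76
[3] y-view keeps 27 columns → grid now 44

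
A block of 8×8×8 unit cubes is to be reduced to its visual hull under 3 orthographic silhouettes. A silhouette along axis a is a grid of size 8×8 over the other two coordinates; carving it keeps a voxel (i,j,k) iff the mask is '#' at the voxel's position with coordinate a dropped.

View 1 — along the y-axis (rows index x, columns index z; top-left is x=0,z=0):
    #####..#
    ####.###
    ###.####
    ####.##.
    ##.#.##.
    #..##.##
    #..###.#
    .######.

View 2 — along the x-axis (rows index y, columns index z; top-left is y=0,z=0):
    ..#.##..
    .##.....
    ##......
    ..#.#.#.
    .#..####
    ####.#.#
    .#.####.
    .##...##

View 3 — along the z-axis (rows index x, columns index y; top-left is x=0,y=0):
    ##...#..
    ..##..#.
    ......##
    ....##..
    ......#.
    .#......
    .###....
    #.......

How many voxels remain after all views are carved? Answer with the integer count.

full grid |V| = 512
  1. axis=1 (XZ plane), |mask|=47  ⇒  voxels=376
  2. axis=0 (YZ plane), |mask|=30  ⇒  voxels=172
  3. axis=2 (XY plane), |mask|=16  ⇒  voxels=42

remaining voxels: 42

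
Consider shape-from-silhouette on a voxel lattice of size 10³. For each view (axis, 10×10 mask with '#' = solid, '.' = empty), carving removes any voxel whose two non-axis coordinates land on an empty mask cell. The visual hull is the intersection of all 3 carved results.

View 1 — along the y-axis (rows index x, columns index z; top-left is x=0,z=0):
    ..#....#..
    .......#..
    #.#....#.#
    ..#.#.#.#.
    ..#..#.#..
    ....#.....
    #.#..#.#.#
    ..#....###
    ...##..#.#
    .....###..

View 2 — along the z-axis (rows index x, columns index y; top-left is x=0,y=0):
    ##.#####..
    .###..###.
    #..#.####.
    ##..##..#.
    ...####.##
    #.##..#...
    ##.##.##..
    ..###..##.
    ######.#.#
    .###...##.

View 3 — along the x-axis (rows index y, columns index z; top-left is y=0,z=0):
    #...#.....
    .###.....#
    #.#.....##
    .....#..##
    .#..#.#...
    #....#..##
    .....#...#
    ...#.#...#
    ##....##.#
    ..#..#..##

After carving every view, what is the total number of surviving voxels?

full grid |V| = 1000
[1] y-view keeps 31 columns → grid now 310
[2] z-view keeps 58 columns → grid now 183
[3] x-view keeps 34 columns → grid now 55

voxel count = 55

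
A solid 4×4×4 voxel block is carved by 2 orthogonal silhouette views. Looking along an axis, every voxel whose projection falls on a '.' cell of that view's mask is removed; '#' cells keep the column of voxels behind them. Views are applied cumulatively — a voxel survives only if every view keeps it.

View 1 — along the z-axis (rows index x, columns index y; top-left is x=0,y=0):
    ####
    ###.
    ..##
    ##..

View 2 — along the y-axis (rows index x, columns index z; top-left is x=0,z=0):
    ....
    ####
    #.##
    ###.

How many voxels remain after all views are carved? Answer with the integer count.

start: 4×4×4 = 64 voxels
carve view 1 (along z, XY-mask fill 11/16): 44 voxels remain
carve view 2 (along y, XZ-mask fill 10/16): 24 voxels remain

|visual hull| = 24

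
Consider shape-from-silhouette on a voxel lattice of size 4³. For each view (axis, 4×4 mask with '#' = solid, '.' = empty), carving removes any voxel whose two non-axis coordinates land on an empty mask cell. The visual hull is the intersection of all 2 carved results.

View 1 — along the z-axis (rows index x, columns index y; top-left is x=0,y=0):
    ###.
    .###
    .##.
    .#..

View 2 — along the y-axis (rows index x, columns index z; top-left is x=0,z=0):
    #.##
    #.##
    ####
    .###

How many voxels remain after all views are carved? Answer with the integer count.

voxel count = 29

full grid |V| = 64
V1 z: intersect with XY mask (9 set) -- 36 left
V2 y: intersect with XZ mask (13 set) -- 29 left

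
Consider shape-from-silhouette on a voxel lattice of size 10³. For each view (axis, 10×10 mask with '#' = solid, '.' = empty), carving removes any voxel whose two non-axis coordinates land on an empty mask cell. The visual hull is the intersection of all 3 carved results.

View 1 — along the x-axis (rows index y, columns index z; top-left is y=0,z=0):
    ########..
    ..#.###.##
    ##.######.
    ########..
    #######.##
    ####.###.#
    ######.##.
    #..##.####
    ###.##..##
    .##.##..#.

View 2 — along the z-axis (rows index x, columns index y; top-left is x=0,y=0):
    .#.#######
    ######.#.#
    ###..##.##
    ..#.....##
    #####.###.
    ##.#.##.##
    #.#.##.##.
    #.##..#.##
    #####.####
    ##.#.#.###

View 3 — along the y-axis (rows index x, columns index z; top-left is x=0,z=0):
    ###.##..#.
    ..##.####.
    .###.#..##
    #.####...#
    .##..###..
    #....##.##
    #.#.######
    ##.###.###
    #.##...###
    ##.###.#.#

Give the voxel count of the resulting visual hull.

initial block: 10^3 = 1000
  1. axis=0 (YZ plane), |mask|=74  ⇒  voxels=740
  2. axis=2 (XY plane), |mask|=69  ⇒  voxels=504
  3. axis=1 (XZ plane), |mask|=63  ⇒  voxels=314

|visual hull| = 314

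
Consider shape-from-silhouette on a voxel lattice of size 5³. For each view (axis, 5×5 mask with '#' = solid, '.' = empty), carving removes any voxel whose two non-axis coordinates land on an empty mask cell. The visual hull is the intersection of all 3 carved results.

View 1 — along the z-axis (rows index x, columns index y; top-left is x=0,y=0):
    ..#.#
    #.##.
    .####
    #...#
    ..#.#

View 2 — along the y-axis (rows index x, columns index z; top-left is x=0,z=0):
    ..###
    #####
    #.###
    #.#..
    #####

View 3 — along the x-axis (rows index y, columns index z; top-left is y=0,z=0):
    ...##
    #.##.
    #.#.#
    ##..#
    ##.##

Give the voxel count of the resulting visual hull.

31 voxels

before carving: 125 voxels (5×5×5)
  1. axis=2 (XY plane), |mask|=13  ⇒  voxels=65
  2. axis=1 (XZ plane), |mask|=19  ⇒  voxels=51
  3. axis=0 (YZ plane), |mask|=15  ⇒  voxels=31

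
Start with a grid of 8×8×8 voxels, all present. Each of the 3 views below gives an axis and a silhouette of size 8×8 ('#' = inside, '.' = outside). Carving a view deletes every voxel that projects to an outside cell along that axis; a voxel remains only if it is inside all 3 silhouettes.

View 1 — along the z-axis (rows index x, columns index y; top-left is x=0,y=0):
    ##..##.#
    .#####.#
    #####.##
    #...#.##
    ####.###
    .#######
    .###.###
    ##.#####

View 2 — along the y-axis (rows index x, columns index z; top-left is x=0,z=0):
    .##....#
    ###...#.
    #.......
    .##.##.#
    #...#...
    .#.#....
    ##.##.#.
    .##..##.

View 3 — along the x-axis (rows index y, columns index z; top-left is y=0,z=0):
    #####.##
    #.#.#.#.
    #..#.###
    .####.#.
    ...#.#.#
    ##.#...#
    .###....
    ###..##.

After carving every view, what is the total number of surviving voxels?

full grid |V| = 512
step 1: project along z, AND mask (49/64) → |grid| = 392
step 2: project along y, AND mask (26/64) → |grid| = 152
step 3: project along x, AND mask (36/64) → |grid| = 89

89 voxels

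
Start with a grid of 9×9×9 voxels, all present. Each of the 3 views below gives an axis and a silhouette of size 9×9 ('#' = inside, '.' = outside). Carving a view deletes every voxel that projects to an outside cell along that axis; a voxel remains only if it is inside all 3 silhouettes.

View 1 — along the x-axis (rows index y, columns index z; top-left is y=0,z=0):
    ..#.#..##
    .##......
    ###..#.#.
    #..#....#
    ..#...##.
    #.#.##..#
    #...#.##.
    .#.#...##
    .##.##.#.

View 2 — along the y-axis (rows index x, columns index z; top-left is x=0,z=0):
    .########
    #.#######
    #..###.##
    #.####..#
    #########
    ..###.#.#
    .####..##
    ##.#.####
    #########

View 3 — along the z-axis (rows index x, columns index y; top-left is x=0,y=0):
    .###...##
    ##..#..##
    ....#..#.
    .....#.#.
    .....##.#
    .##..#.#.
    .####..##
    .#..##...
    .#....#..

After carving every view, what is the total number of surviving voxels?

|visual hull| = 93

initial block: 9^3 = 729
  1. axis=0 (YZ plane), |mask|=35  ⇒  voxels=315
  2. axis=1 (XZ plane), |mask|=64  ⇒  voxels=247
  3. axis=2 (XY plane), |mask|=32  ⇒  voxels=93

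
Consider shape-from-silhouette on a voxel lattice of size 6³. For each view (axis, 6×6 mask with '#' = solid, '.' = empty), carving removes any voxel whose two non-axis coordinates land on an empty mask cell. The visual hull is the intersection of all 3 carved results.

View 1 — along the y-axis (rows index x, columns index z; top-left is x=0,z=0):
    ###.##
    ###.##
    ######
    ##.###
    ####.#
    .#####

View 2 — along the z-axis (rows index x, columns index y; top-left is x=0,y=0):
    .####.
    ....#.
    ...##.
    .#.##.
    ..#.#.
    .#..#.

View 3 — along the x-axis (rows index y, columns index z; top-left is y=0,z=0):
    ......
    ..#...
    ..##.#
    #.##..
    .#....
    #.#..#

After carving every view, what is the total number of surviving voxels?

full grid |V| = 216
V1 y: intersect with XZ mask (31 set) -- 186 left
V2 z: intersect with XY mask (14 set) -- 72 left
V3 x: intersect with YZ mask (11 set) -- 20 left

20 voxels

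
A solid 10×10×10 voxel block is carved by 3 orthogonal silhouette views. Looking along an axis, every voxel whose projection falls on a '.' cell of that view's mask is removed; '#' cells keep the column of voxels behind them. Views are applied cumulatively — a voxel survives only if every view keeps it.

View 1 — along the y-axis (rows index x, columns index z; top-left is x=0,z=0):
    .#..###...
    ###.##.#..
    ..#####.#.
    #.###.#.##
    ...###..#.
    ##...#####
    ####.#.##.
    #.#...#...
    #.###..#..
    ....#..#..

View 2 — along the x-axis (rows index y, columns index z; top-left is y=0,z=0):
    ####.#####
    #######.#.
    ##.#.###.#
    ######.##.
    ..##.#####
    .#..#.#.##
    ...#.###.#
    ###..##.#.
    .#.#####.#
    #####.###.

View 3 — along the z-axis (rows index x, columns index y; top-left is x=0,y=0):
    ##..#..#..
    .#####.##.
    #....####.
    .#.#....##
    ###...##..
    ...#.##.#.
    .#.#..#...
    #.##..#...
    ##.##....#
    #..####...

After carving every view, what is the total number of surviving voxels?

initial block: 10^3 = 1000
step 1: project along y, AND mask (51/100) → |grid| = 510
step 2: project along x, AND mask (70/100) → |grid| = 354
step 3: project along z, AND mask (46/100) → |grid| = 162

remaining voxels: 162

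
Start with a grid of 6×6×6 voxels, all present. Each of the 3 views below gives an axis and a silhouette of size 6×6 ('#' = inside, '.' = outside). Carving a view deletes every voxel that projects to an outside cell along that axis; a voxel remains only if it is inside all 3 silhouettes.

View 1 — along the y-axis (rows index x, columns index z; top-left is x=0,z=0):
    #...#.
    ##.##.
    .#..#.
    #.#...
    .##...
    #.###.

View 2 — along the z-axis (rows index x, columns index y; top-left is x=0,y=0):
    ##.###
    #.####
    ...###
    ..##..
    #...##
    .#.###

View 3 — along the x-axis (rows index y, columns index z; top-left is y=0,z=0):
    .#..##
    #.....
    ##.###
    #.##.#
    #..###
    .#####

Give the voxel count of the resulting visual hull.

|visual hull| = 39

before carving: 216 voxels (6×6×6)
V1 y: intersect with XZ mask (16 set) -- 96 left
V2 z: intersect with XY mask (22 set) -- 62 left
V3 x: intersect with YZ mask (22 set) -- 39 left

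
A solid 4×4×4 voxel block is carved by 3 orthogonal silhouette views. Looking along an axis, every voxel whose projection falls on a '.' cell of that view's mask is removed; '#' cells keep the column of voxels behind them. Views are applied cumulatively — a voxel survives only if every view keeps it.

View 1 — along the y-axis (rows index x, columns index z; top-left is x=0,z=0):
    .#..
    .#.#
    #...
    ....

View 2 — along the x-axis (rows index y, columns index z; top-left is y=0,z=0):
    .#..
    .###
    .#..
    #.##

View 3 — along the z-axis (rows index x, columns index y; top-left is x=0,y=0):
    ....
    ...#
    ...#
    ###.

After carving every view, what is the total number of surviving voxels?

remaining voxels: 2

start: 4×4×4 = 64 voxels
after view 1 [y-axis, 4 of 16 cells solid] → remaining = 16
after view 2 [x-axis, 8 of 16 cells solid] → remaining = 9
after view 3 [z-axis, 5 of 16 cells solid] → remaining = 2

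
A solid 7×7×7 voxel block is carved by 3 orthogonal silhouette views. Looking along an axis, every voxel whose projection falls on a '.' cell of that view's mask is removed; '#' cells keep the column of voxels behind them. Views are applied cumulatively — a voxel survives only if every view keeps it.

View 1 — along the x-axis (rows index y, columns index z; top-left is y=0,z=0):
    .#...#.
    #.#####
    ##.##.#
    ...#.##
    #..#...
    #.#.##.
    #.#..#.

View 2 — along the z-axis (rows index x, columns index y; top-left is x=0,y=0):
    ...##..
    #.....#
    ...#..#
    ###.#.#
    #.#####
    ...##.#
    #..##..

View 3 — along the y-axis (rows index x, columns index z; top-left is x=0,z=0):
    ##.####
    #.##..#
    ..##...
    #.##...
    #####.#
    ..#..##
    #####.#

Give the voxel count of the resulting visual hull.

42 voxels

before carving: 343 voxels (7×7×7)
V1 x: intersect with YZ mask (25 set) -- 175 left
V2 z: intersect with XY mask (23 set) -- 68 left
V3 y: intersect with XZ mask (30 set) -- 42 left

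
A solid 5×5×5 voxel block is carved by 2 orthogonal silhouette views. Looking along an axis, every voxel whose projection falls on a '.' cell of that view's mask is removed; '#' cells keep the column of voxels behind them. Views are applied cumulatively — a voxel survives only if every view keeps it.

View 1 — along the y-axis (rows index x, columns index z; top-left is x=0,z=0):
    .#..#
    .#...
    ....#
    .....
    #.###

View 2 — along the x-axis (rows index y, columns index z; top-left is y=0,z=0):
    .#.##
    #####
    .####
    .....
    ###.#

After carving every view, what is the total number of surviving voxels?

initial block: 5^3 = 125
  1. axis=1 (XZ plane), |mask|=8  ⇒  voxels=40
  2. axis=0 (YZ plane), |mask|=16  ⇒  voxels=28

28 voxels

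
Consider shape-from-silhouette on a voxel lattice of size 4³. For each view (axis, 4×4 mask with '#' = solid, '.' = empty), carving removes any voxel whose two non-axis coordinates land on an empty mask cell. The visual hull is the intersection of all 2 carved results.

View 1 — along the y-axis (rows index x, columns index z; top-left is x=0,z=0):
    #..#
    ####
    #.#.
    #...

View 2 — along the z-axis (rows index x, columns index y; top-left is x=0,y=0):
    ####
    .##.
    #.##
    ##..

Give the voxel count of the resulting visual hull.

start: 4×4×4 = 64 voxels
carve view 1 (along y, XZ-mask fill 9/16): 36 voxels remain
carve view 2 (along z, XY-mask fill 11/16): 24 voxels remain

|visual hull| = 24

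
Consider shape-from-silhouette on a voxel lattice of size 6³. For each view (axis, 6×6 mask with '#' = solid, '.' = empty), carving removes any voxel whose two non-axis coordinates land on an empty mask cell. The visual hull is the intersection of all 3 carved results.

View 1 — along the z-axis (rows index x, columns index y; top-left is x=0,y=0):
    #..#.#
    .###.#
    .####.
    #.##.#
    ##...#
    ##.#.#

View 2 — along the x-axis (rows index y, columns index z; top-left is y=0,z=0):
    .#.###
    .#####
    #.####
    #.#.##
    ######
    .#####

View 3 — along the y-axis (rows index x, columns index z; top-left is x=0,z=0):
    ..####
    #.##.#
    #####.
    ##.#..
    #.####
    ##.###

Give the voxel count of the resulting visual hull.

voxel count = 72

start: 6×6×6 = 216 voxels
[1] z-view keeps 22 columns → grid now 132
[2] x-view keeps 29 columns → grid now 102
[3] y-view keeps 26 columns → grid now 72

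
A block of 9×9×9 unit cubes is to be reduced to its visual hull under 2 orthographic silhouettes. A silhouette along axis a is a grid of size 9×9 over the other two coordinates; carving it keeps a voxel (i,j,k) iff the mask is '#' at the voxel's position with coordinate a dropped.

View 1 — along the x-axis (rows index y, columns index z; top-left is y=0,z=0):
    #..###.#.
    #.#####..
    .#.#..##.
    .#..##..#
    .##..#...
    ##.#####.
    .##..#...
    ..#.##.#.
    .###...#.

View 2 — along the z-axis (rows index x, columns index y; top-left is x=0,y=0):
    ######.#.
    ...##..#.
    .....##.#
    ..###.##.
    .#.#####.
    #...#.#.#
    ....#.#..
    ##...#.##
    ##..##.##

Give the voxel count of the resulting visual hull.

before carving: 729 voxels (9×9×9)
[1] x-view keeps 40 columns → grid now 360
[2] z-view keeps 41 columns → grid now 179

remaining voxels: 179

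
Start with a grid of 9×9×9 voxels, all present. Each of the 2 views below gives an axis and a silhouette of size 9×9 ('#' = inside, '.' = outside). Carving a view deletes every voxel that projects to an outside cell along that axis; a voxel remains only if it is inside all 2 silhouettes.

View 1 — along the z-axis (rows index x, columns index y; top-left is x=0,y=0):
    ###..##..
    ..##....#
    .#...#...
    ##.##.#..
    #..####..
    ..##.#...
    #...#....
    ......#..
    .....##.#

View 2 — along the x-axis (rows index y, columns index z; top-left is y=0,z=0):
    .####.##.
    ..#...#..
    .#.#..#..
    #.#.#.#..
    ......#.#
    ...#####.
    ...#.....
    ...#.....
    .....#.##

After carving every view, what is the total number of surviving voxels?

before carving: 729 voxels (9×9×9)
after view 1 [z-axis, 29 of 81 cells solid] → remaining = 261
after view 2 [x-axis, 27 of 81 cells solid] → remaining = 97

|visual hull| = 97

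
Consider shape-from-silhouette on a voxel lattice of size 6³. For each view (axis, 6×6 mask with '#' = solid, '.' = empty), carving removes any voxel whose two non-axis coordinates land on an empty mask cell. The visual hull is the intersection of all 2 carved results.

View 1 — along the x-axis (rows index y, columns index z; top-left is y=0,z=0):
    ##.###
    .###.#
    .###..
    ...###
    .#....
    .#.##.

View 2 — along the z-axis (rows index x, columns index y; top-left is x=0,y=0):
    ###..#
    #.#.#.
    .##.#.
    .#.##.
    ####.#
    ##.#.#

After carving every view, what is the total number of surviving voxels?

start: 6×6×6 = 216 voxels
[1] x-view keeps 19 columns → grid now 114
[2] z-view keeps 22 columns → grid now 73

|visual hull| = 73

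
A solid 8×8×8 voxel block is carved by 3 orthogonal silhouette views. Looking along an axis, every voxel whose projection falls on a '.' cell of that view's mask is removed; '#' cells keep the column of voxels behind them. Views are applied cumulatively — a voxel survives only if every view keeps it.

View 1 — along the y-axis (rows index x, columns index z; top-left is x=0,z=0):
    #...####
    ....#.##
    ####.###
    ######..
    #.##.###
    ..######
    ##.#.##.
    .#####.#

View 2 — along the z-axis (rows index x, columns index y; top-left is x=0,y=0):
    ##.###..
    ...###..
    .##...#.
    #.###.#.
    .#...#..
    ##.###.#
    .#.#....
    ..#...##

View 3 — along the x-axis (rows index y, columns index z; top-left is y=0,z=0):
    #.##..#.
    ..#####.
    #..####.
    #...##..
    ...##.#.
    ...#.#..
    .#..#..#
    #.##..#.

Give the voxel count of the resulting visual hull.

75 voxels

full grid |V| = 512
after view 1 [y-axis, 44 of 64 cells solid] → remaining = 352
after view 2 [z-axis, 29 of 64 cells solid] → remaining = 161
after view 3 [x-axis, 29 of 64 cells solid] → remaining = 75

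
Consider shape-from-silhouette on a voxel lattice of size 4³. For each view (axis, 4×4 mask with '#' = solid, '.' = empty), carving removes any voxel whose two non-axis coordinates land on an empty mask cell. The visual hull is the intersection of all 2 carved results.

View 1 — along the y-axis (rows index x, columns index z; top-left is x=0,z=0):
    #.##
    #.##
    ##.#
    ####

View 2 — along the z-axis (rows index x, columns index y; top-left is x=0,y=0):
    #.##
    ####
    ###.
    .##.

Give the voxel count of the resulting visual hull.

initial block: 4^3 = 64
step 1: project along y, AND mask (13/16) → |grid| = 52
step 2: project along z, AND mask (12/16) → |grid| = 38

voxel count = 38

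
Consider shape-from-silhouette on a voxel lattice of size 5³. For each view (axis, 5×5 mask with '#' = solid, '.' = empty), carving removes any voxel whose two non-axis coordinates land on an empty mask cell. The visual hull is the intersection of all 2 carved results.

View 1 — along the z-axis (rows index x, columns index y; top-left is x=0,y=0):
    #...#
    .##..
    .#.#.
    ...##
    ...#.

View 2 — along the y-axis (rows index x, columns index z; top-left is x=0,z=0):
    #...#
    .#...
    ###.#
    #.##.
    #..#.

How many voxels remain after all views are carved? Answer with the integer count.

full grid |V| = 125
step 1: project along z, AND mask (9/25) → |grid| = 45
step 2: project along y, AND mask (12/25) → |grid| = 22

voxel count = 22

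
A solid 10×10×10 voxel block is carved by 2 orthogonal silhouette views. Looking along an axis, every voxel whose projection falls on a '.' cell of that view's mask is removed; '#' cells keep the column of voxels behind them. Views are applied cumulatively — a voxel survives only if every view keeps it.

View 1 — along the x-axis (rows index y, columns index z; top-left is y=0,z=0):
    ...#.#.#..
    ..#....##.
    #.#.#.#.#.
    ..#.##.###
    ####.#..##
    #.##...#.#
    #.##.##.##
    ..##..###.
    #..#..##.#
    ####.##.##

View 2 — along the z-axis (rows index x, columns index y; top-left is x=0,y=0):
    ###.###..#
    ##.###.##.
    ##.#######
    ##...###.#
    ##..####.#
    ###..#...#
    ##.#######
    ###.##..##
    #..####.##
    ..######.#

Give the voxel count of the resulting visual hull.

start: 10×10×10 = 1000 voxels
[1] x-view keeps 54 columns → grid now 540
[2] z-view keeps 71 columns → grid now 383

remaining voxels: 383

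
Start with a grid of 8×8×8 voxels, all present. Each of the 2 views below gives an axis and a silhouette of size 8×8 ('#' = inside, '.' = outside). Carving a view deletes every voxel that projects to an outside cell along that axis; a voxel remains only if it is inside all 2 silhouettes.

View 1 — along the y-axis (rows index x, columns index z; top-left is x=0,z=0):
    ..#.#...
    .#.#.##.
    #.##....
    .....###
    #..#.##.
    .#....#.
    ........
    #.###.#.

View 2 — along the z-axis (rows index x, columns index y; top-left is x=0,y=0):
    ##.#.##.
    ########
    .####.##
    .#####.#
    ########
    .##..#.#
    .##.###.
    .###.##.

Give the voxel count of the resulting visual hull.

start: 8×8×8 = 512 voxels
[1] y-view keeps 23 columns → grid now 184
[2] z-view keeps 47 columns → grid now 143

|visual hull| = 143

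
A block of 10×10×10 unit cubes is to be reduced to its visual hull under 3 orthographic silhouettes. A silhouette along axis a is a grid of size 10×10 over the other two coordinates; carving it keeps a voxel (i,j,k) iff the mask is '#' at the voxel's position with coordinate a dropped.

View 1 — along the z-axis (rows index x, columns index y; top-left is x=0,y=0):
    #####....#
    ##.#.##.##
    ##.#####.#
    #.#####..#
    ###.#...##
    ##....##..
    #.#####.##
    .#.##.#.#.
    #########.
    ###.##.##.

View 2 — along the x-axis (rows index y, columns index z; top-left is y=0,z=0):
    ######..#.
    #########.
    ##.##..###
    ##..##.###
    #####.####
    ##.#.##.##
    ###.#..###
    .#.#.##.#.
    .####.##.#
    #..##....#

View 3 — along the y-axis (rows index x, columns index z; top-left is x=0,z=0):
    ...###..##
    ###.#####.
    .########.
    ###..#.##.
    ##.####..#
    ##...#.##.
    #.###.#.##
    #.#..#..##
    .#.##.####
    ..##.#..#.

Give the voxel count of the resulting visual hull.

voxel count = 307

initial block: 10^3 = 1000
  1. axis=2 (XY plane), |mask|=67  ⇒  voxels=670
  2. axis=0 (YZ plane), |mask|=69  ⇒  voxels=475
  3. axis=1 (XZ plane), |mask|=62  ⇒  voxels=307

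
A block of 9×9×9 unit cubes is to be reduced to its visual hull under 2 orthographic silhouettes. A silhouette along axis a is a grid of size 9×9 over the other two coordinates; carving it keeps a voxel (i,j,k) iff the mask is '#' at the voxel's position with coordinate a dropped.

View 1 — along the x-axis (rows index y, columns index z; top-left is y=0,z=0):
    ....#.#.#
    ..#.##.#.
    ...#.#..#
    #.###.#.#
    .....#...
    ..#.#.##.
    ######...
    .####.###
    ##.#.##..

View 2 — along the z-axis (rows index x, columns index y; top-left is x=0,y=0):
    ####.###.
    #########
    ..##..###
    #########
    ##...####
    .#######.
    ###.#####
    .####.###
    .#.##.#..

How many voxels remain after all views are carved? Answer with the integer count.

voxel count = 280

initial block: 9^3 = 729
carve view 1 (along x, YZ-mask fill 39/81): 351 voxels remain
carve view 2 (along z, XY-mask fill 62/81): 280 voxels remain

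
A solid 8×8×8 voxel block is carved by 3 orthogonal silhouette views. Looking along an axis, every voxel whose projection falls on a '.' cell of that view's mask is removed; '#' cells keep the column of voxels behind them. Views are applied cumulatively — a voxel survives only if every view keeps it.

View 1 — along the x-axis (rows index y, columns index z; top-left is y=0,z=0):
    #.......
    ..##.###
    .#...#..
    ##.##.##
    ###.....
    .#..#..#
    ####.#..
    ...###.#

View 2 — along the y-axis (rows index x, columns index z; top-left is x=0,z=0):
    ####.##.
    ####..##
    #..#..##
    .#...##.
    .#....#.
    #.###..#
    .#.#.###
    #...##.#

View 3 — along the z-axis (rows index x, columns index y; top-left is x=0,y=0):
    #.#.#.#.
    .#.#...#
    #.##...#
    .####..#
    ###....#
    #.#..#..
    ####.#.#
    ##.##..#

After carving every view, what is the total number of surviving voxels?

start: 8×8×8 = 512 voxels
  1. axis=0 (YZ plane), |mask|=29  ⇒  voxels=232
  2. axis=1 (XZ plane), |mask|=35  ⇒  voxels=128
  3. axis=2 (XY plane), |mask|=34  ⇒  voxels=67

voxel count = 67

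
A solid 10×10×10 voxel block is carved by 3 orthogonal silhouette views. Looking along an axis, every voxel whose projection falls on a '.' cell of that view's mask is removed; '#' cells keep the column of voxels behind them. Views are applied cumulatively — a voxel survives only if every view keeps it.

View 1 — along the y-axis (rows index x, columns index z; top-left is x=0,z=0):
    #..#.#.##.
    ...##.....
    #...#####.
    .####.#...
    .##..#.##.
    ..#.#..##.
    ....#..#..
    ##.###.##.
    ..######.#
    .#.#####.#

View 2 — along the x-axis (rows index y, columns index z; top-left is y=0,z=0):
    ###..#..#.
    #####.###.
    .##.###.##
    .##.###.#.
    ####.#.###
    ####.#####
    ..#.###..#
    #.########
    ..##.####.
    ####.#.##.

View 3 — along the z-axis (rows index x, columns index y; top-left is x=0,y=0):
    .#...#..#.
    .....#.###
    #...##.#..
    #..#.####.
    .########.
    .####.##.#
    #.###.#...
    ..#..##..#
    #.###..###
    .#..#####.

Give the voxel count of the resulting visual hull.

voxel count = 194

initial block: 10^3 = 1000
after view 1 [y-axis, 50 of 100 cells solid] → remaining = 500
after view 2 [x-axis, 70 of 100 cells solid] → remaining = 347
after view 3 [z-axis, 54 of 100 cells solid] → remaining = 194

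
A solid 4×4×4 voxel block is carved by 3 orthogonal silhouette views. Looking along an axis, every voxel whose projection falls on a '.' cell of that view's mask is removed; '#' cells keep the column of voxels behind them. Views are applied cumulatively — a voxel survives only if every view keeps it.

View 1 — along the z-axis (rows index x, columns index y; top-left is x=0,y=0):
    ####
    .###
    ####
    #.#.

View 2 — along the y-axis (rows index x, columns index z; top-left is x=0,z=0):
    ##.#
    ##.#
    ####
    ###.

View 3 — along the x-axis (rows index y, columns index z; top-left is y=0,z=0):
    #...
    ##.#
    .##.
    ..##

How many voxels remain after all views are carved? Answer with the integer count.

voxel count = 22

initial block: 4^3 = 64
carve view 1 (along z, XY-mask fill 13/16): 52 voxels remain
carve view 2 (along y, XZ-mask fill 13/16): 43 voxels remain
carve view 3 (along x, YZ-mask fill 8/16): 22 voxels remain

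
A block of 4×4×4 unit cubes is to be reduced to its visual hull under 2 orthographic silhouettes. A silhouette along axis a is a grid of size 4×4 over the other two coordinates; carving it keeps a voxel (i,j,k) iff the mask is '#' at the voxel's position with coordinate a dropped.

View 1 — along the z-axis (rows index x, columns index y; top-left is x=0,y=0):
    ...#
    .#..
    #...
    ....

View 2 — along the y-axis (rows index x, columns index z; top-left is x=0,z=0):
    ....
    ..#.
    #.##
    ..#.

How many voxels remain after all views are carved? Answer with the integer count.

4 voxels

initial block: 4^3 = 64
after view 1 [z-axis, 3 of 16 cells solid] → remaining = 12
after view 2 [y-axis, 5 of 16 cells solid] → remaining = 4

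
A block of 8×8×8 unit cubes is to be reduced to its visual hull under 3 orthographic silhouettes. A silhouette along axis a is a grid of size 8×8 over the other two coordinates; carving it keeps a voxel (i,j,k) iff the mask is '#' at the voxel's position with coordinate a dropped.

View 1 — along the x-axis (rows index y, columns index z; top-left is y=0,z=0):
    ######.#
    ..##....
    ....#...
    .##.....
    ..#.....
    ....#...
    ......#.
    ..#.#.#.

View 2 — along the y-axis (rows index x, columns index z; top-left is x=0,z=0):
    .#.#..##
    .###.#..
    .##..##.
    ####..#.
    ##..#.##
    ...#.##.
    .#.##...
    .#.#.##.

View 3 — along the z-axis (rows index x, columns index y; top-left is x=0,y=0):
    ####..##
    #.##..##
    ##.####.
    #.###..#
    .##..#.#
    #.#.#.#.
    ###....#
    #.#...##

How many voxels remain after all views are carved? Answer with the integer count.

voxel count = 49

before carving: 512 voxels (8×8×8)
after view 1 [x-axis, 18 of 64 cells solid] → remaining = 144
after view 2 [y-axis, 32 of 64 cells solid] → remaining = 69
after view 3 [z-axis, 38 of 64 cells solid] → remaining = 49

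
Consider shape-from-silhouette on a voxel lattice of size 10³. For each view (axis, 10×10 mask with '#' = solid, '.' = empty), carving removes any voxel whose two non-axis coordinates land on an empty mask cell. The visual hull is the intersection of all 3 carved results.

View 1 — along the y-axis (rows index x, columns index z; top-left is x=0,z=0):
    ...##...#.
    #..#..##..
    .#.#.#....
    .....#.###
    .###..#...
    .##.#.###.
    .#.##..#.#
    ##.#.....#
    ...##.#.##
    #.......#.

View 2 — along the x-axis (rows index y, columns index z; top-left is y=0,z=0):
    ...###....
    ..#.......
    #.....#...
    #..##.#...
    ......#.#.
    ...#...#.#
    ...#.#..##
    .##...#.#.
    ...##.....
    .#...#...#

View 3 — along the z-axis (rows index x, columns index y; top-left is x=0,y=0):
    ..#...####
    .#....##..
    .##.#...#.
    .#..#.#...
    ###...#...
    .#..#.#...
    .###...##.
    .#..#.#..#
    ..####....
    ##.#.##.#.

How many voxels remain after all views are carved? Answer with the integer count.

initial block: 10^3 = 1000
step 1: project along y, AND mask (40/100) → |grid| = 400
step 2: project along x, AND mask (28/100) → |grid| = 120
step 3: project along z, AND mask (41/100) → |grid| = 39

voxel count = 39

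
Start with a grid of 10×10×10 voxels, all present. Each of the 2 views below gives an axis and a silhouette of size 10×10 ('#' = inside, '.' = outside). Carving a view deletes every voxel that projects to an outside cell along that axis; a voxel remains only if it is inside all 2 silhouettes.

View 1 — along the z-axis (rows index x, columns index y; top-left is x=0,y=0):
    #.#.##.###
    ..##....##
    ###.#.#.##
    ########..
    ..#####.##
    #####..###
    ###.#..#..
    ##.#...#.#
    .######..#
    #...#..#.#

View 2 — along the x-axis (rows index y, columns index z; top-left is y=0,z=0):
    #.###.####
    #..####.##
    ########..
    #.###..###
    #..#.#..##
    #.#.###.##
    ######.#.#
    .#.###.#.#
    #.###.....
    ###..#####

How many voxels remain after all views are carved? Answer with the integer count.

voxel count = 424

start: 10×10×10 = 1000 voxels
  1. axis=2 (XY plane), |mask|=62  ⇒  voxels=620
  2. axis=0 (YZ plane), |mask|=68  ⇒  voxels=424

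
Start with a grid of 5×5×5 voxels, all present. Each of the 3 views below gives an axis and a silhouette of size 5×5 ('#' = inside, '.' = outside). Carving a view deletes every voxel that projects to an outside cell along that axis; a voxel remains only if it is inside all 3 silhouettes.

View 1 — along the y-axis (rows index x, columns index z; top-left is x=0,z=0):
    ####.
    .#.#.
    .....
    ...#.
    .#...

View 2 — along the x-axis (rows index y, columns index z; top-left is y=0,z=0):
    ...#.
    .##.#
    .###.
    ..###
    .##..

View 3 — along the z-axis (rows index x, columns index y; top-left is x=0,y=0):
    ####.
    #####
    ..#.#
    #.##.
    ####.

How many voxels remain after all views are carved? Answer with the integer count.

voxel count = 19

before carving: 125 voxels (5×5×5)
carve view 1 (along y, XZ-mask fill 8/25): 40 voxels remain
carve view 2 (along x, YZ-mask fill 12/25): 22 voxels remain
carve view 3 (along z, XY-mask fill 18/25): 19 voxels remain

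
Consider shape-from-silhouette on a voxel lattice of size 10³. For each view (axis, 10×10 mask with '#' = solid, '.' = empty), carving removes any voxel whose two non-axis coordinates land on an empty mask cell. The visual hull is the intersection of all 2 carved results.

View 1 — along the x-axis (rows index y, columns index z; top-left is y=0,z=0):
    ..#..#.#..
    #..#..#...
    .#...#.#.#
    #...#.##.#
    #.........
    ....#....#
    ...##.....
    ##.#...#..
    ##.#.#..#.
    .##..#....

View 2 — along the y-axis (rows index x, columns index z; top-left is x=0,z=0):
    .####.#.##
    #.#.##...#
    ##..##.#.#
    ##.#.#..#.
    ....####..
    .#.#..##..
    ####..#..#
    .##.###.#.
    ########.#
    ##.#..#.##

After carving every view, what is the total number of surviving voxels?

190 voxels

initial block: 10^3 = 1000
[1] x-view keeps 32 columns → grid now 320
[2] y-view keeps 58 columns → grid now 190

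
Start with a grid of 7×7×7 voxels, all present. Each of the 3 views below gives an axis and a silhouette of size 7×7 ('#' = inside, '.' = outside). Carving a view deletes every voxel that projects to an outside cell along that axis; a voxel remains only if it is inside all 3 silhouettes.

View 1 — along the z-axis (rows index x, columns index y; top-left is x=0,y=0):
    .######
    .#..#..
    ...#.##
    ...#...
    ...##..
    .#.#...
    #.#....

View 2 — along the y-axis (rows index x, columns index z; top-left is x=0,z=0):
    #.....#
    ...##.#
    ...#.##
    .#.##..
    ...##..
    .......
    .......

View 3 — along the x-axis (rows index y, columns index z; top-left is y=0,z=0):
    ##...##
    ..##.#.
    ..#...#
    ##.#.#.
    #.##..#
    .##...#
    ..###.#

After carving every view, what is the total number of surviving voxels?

start: 7×7×7 = 343 voxels
[1] z-view keeps 18 columns → grid now 126
[2] y-view keeps 13 columns → grid now 34
[3] x-view keeps 24 columns → grid now 18

18 voxels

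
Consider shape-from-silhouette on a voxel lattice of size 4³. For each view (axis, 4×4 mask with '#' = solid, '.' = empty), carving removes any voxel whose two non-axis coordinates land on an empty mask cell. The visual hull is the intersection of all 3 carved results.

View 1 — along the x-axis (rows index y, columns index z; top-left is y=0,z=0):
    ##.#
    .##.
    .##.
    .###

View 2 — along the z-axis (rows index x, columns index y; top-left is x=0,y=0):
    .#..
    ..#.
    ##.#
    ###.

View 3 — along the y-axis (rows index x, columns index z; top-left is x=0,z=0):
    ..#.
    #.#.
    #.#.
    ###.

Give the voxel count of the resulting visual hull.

11 voxels

full grid |V| = 64
after view 1 [x-axis, 10 of 16 cells solid] → remaining = 40
after view 2 [z-axis, 8 of 16 cells solid] → remaining = 19
after view 3 [y-axis, 8 of 16 cells solid] → remaining = 11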